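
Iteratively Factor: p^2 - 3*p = (p - 3)*(p)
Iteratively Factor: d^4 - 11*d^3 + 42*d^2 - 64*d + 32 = (d - 2)*(d^3 - 9*d^2 + 24*d - 16) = (d - 2)*(d - 1)*(d^2 - 8*d + 16) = (d - 4)*(d - 2)*(d - 1)*(d - 4)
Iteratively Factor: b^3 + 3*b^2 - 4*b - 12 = (b + 2)*(b^2 + b - 6) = (b + 2)*(b + 3)*(b - 2)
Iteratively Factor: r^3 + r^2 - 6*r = (r)*(r^2 + r - 6) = r*(r + 3)*(r - 2)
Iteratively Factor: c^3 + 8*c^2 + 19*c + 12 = (c + 1)*(c^2 + 7*c + 12) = (c + 1)*(c + 3)*(c + 4)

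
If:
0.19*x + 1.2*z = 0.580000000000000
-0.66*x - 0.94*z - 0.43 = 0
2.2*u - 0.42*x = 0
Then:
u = -0.33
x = -1.73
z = 0.76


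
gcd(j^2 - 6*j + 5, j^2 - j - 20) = j - 5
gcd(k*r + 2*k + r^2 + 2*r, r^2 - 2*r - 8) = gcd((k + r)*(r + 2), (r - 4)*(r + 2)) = r + 2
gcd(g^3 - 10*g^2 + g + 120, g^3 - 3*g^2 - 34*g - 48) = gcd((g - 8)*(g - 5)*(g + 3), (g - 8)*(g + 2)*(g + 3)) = g^2 - 5*g - 24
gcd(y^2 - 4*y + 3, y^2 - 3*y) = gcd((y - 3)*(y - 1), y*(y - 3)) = y - 3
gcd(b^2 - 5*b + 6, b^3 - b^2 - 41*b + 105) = b - 3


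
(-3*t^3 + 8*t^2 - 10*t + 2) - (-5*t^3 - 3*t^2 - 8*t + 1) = 2*t^3 + 11*t^2 - 2*t + 1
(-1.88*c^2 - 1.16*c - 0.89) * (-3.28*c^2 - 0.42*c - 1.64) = 6.1664*c^4 + 4.5944*c^3 + 6.4896*c^2 + 2.2762*c + 1.4596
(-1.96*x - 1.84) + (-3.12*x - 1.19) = -5.08*x - 3.03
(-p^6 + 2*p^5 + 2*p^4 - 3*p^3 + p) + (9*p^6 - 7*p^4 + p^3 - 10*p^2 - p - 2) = 8*p^6 + 2*p^5 - 5*p^4 - 2*p^3 - 10*p^2 - 2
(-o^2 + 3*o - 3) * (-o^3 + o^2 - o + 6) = o^5 - 4*o^4 + 7*o^3 - 12*o^2 + 21*o - 18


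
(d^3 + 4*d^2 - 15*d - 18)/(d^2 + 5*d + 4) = (d^2 + 3*d - 18)/(d + 4)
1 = 1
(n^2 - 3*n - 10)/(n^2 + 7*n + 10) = (n - 5)/(n + 5)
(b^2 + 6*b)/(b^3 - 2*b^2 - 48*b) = 1/(b - 8)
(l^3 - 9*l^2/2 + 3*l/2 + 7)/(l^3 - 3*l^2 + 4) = (l - 7/2)/(l - 2)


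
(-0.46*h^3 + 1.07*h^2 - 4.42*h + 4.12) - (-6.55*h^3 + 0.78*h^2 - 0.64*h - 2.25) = 6.09*h^3 + 0.29*h^2 - 3.78*h + 6.37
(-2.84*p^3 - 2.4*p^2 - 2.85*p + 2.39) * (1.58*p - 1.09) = -4.4872*p^4 - 0.6964*p^3 - 1.887*p^2 + 6.8827*p - 2.6051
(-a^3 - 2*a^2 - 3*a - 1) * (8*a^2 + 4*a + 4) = -8*a^5 - 20*a^4 - 36*a^3 - 28*a^2 - 16*a - 4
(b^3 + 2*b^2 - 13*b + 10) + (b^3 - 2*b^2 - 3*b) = 2*b^3 - 16*b + 10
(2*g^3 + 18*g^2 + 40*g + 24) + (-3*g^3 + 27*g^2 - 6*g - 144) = -g^3 + 45*g^2 + 34*g - 120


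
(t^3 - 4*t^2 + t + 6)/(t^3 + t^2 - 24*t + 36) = (t + 1)/(t + 6)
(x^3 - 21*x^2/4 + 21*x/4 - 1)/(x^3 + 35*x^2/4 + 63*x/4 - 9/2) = (x^2 - 5*x + 4)/(x^2 + 9*x + 18)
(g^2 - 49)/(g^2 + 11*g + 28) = (g - 7)/(g + 4)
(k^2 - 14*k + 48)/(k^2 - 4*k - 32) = (k - 6)/(k + 4)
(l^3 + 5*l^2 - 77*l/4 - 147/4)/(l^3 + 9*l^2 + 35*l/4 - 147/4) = (4*l^2 - 8*l - 21)/(4*l^2 + 8*l - 21)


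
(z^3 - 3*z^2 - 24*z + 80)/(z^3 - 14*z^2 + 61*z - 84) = (z^2 + z - 20)/(z^2 - 10*z + 21)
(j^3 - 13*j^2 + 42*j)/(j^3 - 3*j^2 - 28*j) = (j - 6)/(j + 4)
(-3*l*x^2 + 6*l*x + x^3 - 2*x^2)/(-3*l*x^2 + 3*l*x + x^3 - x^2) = (x - 2)/(x - 1)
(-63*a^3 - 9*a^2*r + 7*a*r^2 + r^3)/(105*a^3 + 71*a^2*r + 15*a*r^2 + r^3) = (-3*a + r)/(5*a + r)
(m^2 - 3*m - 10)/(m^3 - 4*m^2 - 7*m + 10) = 1/(m - 1)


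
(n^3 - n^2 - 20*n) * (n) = n^4 - n^3 - 20*n^2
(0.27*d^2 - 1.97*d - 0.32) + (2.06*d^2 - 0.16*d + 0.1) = 2.33*d^2 - 2.13*d - 0.22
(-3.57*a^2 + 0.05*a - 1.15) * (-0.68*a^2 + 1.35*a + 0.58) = 2.4276*a^4 - 4.8535*a^3 - 1.2211*a^2 - 1.5235*a - 0.667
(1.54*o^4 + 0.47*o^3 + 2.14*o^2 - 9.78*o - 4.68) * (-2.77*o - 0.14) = -4.2658*o^5 - 1.5175*o^4 - 5.9936*o^3 + 26.791*o^2 + 14.3328*o + 0.6552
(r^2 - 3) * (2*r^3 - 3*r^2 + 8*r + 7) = 2*r^5 - 3*r^4 + 2*r^3 + 16*r^2 - 24*r - 21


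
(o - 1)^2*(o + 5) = o^3 + 3*o^2 - 9*o + 5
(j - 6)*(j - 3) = j^2 - 9*j + 18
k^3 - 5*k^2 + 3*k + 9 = (k - 3)^2*(k + 1)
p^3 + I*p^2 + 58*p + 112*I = (p - 8*I)*(p + 2*I)*(p + 7*I)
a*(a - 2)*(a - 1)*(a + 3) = a^4 - 7*a^2 + 6*a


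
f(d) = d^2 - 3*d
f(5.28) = 12.04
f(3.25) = 0.81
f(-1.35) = 5.87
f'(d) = 2*d - 3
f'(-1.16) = -5.32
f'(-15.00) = -33.00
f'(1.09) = -0.82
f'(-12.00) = -27.00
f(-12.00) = 180.00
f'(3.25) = 3.50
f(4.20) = 5.04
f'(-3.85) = -10.70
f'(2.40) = 1.80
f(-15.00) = 270.00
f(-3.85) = 26.37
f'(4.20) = 5.40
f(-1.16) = 4.83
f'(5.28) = 7.56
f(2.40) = -1.44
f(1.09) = -2.08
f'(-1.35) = -5.70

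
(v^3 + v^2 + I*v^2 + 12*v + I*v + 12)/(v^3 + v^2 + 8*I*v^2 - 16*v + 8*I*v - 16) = (v - 3*I)/(v + 4*I)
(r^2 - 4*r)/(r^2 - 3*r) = (r - 4)/(r - 3)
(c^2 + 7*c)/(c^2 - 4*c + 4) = c*(c + 7)/(c^2 - 4*c + 4)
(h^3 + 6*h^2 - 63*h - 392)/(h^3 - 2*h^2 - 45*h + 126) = (h^2 - h - 56)/(h^2 - 9*h + 18)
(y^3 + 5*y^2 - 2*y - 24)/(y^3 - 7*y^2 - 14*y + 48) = (y + 4)/(y - 8)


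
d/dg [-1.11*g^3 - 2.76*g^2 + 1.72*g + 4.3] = -3.33*g^2 - 5.52*g + 1.72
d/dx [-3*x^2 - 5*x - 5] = -6*x - 5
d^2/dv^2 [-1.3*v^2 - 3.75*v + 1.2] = -2.60000000000000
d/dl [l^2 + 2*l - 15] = 2*l + 2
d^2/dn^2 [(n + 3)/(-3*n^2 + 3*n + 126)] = 2*((n + 3)*(2*n - 1)^2 + (3*n + 2)*(-n^2 + n + 42))/(3*(-n^2 + n + 42)^3)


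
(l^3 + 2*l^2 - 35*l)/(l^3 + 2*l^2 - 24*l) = (l^2 + 2*l - 35)/(l^2 + 2*l - 24)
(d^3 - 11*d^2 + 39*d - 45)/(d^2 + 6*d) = (d^3 - 11*d^2 + 39*d - 45)/(d*(d + 6))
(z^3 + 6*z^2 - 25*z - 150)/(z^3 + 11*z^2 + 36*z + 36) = (z^2 - 25)/(z^2 + 5*z + 6)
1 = 1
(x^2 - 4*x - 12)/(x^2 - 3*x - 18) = (x + 2)/(x + 3)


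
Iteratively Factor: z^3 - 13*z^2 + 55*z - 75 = (z - 5)*(z^2 - 8*z + 15) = (z - 5)^2*(z - 3)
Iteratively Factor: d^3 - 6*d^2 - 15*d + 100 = (d + 4)*(d^2 - 10*d + 25) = (d - 5)*(d + 4)*(d - 5)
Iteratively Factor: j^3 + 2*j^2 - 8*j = (j - 2)*(j^2 + 4*j) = (j - 2)*(j + 4)*(j)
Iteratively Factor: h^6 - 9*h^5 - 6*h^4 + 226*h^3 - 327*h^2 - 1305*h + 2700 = (h - 5)*(h^5 - 4*h^4 - 26*h^3 + 96*h^2 + 153*h - 540) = (h - 5)^2*(h^4 + h^3 - 21*h^2 - 9*h + 108) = (h - 5)^2*(h + 3)*(h^3 - 2*h^2 - 15*h + 36) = (h - 5)^2*(h - 3)*(h + 3)*(h^2 + h - 12) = (h - 5)^2*(h - 3)^2*(h + 3)*(h + 4)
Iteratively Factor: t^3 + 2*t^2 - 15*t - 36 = (t + 3)*(t^2 - t - 12) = (t - 4)*(t + 3)*(t + 3)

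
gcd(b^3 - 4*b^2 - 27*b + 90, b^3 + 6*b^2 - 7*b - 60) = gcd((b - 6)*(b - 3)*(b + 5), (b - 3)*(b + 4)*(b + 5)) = b^2 + 2*b - 15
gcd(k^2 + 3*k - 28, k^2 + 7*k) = k + 7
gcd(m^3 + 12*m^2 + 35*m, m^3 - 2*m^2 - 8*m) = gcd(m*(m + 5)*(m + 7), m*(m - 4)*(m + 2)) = m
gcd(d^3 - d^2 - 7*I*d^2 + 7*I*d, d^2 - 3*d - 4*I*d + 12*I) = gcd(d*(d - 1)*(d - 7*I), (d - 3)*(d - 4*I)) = 1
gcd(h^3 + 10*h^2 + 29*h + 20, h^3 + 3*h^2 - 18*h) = 1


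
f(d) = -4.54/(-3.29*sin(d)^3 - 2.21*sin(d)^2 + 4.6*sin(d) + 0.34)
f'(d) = -4.54*(9.87*sin(d)^2*cos(d) + 4.42*sin(d)*cos(d) - 4.6*cos(d))/(-3.29*sin(d)^3 - 2.21*sin(d)^2 + 4.6*sin(d) + 0.34)^2 = (-44.8098*sin(d)^2 - 20.0668*sin(d) + 20.884)*cos(d)/(3.29*sin(d)^3 + 2.21*sin(d)^2 - 4.6*sin(d) - 0.34)^2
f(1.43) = 9.76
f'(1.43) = -27.81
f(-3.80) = -2.89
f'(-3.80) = 2.61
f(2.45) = -2.98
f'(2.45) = 3.37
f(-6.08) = -3.94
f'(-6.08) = 11.09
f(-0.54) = 2.10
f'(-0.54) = 3.55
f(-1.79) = 1.42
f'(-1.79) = 0.05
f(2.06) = -10.92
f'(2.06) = 86.33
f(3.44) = 4.05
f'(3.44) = -17.46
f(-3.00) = 13.20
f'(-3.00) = -191.03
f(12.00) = 2.01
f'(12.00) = 3.11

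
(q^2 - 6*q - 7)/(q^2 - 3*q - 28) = (q + 1)/(q + 4)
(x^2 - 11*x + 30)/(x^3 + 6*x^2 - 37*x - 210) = (x - 5)/(x^2 + 12*x + 35)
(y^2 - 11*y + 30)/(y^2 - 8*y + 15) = (y - 6)/(y - 3)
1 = 1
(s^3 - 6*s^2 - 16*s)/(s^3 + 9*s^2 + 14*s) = (s - 8)/(s + 7)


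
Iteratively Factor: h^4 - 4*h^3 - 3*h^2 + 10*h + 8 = (h - 2)*(h^3 - 2*h^2 - 7*h - 4) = (h - 2)*(h + 1)*(h^2 - 3*h - 4) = (h - 2)*(h + 1)^2*(h - 4)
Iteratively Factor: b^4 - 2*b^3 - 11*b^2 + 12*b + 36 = (b - 3)*(b^3 + b^2 - 8*b - 12) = (b - 3)^2*(b^2 + 4*b + 4) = (b - 3)^2*(b + 2)*(b + 2)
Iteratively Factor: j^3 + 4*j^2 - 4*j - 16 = (j + 2)*(j^2 + 2*j - 8) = (j + 2)*(j + 4)*(j - 2)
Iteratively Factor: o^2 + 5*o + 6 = (o + 2)*(o + 3)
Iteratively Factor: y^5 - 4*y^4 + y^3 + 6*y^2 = (y - 2)*(y^4 - 2*y^3 - 3*y^2) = (y - 3)*(y - 2)*(y^3 + y^2) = (y - 3)*(y - 2)*(y + 1)*(y^2) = y*(y - 3)*(y - 2)*(y + 1)*(y)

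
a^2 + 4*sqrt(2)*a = a*(a + 4*sqrt(2))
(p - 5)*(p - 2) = p^2 - 7*p + 10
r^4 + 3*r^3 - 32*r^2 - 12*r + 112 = (r - 4)*(r - 2)*(r + 2)*(r + 7)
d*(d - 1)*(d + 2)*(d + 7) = d^4 + 8*d^3 + 5*d^2 - 14*d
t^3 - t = t*(t - 1)*(t + 1)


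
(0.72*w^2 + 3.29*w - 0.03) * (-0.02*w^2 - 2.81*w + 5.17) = -0.0144*w^4 - 2.089*w^3 - 5.5219*w^2 + 17.0936*w - 0.1551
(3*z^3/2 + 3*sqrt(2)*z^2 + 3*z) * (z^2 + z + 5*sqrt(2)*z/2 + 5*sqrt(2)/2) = 3*z^5/2 + 3*z^4/2 + 27*sqrt(2)*z^4/4 + 27*sqrt(2)*z^3/4 + 18*z^3 + 15*sqrt(2)*z^2/2 + 18*z^2 + 15*sqrt(2)*z/2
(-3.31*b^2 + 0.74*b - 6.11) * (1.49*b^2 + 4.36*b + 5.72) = -4.9319*b^4 - 13.329*b^3 - 24.8107*b^2 - 22.4068*b - 34.9492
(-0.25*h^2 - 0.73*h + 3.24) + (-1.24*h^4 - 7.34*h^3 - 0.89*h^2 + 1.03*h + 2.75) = -1.24*h^4 - 7.34*h^3 - 1.14*h^2 + 0.3*h + 5.99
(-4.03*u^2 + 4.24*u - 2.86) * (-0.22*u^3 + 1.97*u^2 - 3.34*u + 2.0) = 0.8866*u^5 - 8.8719*u^4 + 22.4422*u^3 - 27.8558*u^2 + 18.0324*u - 5.72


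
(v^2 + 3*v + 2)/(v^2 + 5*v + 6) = (v + 1)/(v + 3)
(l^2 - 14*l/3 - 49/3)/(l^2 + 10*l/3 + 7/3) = (l - 7)/(l + 1)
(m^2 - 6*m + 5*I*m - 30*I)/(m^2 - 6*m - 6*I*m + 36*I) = (m + 5*I)/(m - 6*I)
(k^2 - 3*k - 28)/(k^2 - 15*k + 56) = (k + 4)/(k - 8)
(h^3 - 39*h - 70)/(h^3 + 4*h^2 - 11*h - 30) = (h - 7)/(h - 3)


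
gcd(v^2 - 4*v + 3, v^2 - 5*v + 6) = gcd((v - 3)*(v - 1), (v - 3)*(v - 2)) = v - 3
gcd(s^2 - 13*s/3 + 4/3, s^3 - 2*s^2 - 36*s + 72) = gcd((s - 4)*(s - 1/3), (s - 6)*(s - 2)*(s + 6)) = 1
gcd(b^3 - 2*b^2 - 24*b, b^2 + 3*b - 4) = b + 4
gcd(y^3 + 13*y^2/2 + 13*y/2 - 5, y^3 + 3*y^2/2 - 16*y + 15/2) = y^2 + 9*y/2 - 5/2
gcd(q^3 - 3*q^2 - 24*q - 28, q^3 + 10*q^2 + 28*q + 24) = q^2 + 4*q + 4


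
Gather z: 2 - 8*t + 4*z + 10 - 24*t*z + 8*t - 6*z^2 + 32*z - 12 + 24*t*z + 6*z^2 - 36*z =0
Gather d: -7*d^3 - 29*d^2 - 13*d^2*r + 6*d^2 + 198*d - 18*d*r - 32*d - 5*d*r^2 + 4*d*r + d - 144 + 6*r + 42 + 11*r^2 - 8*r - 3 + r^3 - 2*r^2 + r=-7*d^3 + d^2*(-13*r - 23) + d*(-5*r^2 - 14*r + 167) + r^3 + 9*r^2 - r - 105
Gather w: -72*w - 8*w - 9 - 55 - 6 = -80*w - 70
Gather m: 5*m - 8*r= 5*m - 8*r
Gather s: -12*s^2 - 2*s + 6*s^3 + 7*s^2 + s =6*s^3 - 5*s^2 - s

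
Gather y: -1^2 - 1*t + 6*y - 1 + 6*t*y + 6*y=-t + y*(6*t + 12) - 2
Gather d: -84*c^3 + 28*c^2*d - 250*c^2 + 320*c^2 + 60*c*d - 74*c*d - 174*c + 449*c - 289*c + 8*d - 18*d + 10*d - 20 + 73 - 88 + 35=-84*c^3 + 70*c^2 - 14*c + d*(28*c^2 - 14*c)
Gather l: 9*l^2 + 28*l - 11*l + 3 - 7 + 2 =9*l^2 + 17*l - 2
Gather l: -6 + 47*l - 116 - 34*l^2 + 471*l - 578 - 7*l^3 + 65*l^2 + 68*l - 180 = -7*l^3 + 31*l^2 + 586*l - 880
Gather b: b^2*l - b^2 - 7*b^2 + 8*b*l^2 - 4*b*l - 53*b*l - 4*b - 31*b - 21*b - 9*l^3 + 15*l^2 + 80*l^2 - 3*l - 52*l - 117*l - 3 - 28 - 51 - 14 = b^2*(l - 8) + b*(8*l^2 - 57*l - 56) - 9*l^3 + 95*l^2 - 172*l - 96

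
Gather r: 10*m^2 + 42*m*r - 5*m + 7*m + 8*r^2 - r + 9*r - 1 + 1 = 10*m^2 + 2*m + 8*r^2 + r*(42*m + 8)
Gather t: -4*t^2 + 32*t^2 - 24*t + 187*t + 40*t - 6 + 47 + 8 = 28*t^2 + 203*t + 49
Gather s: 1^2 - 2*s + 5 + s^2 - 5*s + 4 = s^2 - 7*s + 10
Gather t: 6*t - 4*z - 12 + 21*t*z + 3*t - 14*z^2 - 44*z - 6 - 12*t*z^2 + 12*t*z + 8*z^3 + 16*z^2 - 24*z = t*(-12*z^2 + 33*z + 9) + 8*z^3 + 2*z^2 - 72*z - 18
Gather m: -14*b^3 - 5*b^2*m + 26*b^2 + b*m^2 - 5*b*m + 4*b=-14*b^3 + 26*b^2 + b*m^2 + 4*b + m*(-5*b^2 - 5*b)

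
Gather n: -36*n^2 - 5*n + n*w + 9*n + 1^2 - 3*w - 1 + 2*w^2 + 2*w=-36*n^2 + n*(w + 4) + 2*w^2 - w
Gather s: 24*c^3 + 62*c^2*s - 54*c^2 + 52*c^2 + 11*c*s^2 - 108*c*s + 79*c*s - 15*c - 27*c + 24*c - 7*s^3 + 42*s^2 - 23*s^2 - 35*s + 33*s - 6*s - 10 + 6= 24*c^3 - 2*c^2 - 18*c - 7*s^3 + s^2*(11*c + 19) + s*(62*c^2 - 29*c - 8) - 4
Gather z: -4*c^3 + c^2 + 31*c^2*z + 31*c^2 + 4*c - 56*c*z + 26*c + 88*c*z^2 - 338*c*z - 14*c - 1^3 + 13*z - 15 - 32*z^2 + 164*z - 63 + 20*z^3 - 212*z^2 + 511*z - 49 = -4*c^3 + 32*c^2 + 16*c + 20*z^3 + z^2*(88*c - 244) + z*(31*c^2 - 394*c + 688) - 128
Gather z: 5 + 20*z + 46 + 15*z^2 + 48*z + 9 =15*z^2 + 68*z + 60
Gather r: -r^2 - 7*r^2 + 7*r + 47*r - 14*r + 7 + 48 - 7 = -8*r^2 + 40*r + 48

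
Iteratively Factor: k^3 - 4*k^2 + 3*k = (k - 3)*(k^2 - k) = (k - 3)*(k - 1)*(k)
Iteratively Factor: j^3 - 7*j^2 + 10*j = (j - 2)*(j^2 - 5*j) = (j - 5)*(j - 2)*(j)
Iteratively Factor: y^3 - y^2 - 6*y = (y + 2)*(y^2 - 3*y) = y*(y + 2)*(y - 3)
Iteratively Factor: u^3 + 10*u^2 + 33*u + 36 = (u + 4)*(u^2 + 6*u + 9) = (u + 3)*(u + 4)*(u + 3)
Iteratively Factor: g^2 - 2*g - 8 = (g - 4)*(g + 2)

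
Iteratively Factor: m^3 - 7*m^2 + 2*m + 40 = (m - 4)*(m^2 - 3*m - 10) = (m - 5)*(m - 4)*(m + 2)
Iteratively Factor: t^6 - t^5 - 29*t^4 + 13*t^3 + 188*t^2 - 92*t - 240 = (t + 3)*(t^5 - 4*t^4 - 17*t^3 + 64*t^2 - 4*t - 80) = (t - 2)*(t + 3)*(t^4 - 2*t^3 - 21*t^2 + 22*t + 40) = (t - 2)*(t + 3)*(t + 4)*(t^3 - 6*t^2 + 3*t + 10) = (t - 2)*(t + 1)*(t + 3)*(t + 4)*(t^2 - 7*t + 10) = (t - 2)^2*(t + 1)*(t + 3)*(t + 4)*(t - 5)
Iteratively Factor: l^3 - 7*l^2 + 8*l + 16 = (l - 4)*(l^2 - 3*l - 4) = (l - 4)*(l + 1)*(l - 4)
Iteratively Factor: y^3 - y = (y - 1)*(y^2 + y) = (y - 1)*(y + 1)*(y)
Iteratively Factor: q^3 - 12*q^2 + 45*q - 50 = (q - 5)*(q^2 - 7*q + 10) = (q - 5)^2*(q - 2)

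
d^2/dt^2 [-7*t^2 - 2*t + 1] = -14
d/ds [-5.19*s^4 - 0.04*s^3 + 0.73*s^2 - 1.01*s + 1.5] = -20.76*s^3 - 0.12*s^2 + 1.46*s - 1.01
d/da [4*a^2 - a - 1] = 8*a - 1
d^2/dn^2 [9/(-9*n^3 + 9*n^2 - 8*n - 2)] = 18*(9*(3*n - 1)*(9*n^3 - 9*n^2 + 8*n + 2) - (27*n^2 - 18*n + 8)^2)/(9*n^3 - 9*n^2 + 8*n + 2)^3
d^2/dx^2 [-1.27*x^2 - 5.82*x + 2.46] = -2.54000000000000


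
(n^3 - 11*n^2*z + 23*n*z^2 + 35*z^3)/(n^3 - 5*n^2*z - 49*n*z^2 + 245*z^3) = (n + z)/(n + 7*z)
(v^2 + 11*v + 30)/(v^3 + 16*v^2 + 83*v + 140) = (v + 6)/(v^2 + 11*v + 28)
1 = 1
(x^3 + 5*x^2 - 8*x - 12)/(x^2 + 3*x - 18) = (x^2 - x - 2)/(x - 3)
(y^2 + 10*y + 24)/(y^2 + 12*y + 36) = (y + 4)/(y + 6)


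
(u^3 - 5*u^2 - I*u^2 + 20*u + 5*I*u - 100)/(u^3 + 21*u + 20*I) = (u - 5)/(u + I)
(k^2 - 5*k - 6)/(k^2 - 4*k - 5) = (k - 6)/(k - 5)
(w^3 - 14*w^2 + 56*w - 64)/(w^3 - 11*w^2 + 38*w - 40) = (w - 8)/(w - 5)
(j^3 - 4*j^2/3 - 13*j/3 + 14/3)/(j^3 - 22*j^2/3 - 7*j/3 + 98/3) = (j - 1)/(j - 7)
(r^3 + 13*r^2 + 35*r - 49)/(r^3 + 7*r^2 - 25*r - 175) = (r^2 + 6*r - 7)/(r^2 - 25)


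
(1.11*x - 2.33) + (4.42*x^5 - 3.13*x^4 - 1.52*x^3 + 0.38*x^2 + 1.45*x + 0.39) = 4.42*x^5 - 3.13*x^4 - 1.52*x^3 + 0.38*x^2 + 2.56*x - 1.94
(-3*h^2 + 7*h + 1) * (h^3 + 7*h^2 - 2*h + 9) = -3*h^5 - 14*h^4 + 56*h^3 - 34*h^2 + 61*h + 9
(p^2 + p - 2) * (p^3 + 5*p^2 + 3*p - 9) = p^5 + 6*p^4 + 6*p^3 - 16*p^2 - 15*p + 18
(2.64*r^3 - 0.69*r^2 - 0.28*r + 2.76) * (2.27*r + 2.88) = 5.9928*r^4 + 6.0369*r^3 - 2.6228*r^2 + 5.4588*r + 7.9488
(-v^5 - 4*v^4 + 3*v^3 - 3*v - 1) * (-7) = 7*v^5 + 28*v^4 - 21*v^3 + 21*v + 7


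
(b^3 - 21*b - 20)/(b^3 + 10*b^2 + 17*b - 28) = (b^2 - 4*b - 5)/(b^2 + 6*b - 7)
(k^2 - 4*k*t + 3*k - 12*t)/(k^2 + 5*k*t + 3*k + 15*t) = (k - 4*t)/(k + 5*t)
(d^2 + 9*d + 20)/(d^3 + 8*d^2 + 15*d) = (d + 4)/(d*(d + 3))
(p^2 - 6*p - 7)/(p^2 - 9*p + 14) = (p + 1)/(p - 2)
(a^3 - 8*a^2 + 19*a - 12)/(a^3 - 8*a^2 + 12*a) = (a^3 - 8*a^2 + 19*a - 12)/(a*(a^2 - 8*a + 12))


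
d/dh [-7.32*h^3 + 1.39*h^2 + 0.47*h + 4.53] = -21.96*h^2 + 2.78*h + 0.47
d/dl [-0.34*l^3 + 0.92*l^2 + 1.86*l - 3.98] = -1.02*l^2 + 1.84*l + 1.86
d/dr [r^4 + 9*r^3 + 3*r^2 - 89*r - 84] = 4*r^3 + 27*r^2 + 6*r - 89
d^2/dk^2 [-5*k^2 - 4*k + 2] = -10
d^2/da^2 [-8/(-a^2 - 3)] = 48*(a^2 - 1)/(a^2 + 3)^3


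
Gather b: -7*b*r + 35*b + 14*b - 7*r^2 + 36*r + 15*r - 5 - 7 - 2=b*(49 - 7*r) - 7*r^2 + 51*r - 14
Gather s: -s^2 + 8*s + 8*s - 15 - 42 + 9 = -s^2 + 16*s - 48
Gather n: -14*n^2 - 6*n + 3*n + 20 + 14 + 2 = -14*n^2 - 3*n + 36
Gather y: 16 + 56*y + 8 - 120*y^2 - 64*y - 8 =-120*y^2 - 8*y + 16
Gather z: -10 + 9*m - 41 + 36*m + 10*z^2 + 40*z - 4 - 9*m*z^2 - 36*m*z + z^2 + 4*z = 45*m + z^2*(11 - 9*m) + z*(44 - 36*m) - 55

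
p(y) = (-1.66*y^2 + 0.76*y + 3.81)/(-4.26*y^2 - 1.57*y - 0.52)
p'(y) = (0.76 - 3.32*y)/(-4.26*y^2 - 1.57*y - 0.52) + (8.52*y + 1.57)*(-1.66*y^2 + 0.76*y + 3.81)/(-4.26*y^2 - 1.57*y - 0.52)^2 = (5.8438*y^2 + 34.1876*y + 5.5865)/(18.1476*y^4 + 13.3764*y^3 + 6.8953*y^2 + 1.6328*y + 0.2704)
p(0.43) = -1.93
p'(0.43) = 5.44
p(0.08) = -5.74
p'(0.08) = 18.46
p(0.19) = -4.01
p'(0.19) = 13.01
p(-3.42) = 0.40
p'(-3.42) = -0.02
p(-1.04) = -0.35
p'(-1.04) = -1.94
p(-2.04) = 0.31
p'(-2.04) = -0.18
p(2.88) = 0.19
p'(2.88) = 0.09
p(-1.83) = 0.26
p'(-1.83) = -0.26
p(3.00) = 0.20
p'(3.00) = 0.08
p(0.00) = -7.33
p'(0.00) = 20.66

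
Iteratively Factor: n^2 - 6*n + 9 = (n - 3)*(n - 3)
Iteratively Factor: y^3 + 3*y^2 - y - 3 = (y - 1)*(y^2 + 4*y + 3) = (y - 1)*(y + 3)*(y + 1)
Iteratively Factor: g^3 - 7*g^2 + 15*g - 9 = (g - 1)*(g^2 - 6*g + 9) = (g - 3)*(g - 1)*(g - 3)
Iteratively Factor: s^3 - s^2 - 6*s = (s)*(s^2 - s - 6) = s*(s + 2)*(s - 3)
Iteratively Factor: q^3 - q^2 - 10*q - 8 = (q - 4)*(q^2 + 3*q + 2) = (q - 4)*(q + 1)*(q + 2)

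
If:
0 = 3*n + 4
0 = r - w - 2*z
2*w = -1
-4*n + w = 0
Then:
No Solution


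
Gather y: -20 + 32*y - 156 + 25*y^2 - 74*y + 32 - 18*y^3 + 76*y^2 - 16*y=-18*y^3 + 101*y^2 - 58*y - 144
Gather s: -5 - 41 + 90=44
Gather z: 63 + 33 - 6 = 90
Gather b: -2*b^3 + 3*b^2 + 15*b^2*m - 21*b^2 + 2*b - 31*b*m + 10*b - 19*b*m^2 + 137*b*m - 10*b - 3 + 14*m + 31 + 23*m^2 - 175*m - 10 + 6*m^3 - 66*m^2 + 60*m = -2*b^3 + b^2*(15*m - 18) + b*(-19*m^2 + 106*m + 2) + 6*m^3 - 43*m^2 - 101*m + 18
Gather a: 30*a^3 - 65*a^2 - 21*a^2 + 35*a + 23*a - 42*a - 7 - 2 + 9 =30*a^3 - 86*a^2 + 16*a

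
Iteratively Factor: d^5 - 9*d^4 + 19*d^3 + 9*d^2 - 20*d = (d - 4)*(d^4 - 5*d^3 - d^2 + 5*d) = d*(d - 4)*(d^3 - 5*d^2 - d + 5) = d*(d - 4)*(d - 1)*(d^2 - 4*d - 5) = d*(d - 4)*(d - 1)*(d + 1)*(d - 5)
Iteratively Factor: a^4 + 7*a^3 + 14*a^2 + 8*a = (a + 4)*(a^3 + 3*a^2 + 2*a) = (a + 2)*(a + 4)*(a^2 + a) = a*(a + 2)*(a + 4)*(a + 1)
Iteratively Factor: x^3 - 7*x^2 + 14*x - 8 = (x - 2)*(x^2 - 5*x + 4) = (x - 2)*(x - 1)*(x - 4)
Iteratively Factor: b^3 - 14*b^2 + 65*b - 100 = (b - 5)*(b^2 - 9*b + 20) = (b - 5)*(b - 4)*(b - 5)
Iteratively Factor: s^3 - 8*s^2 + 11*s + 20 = (s - 5)*(s^2 - 3*s - 4) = (s - 5)*(s - 4)*(s + 1)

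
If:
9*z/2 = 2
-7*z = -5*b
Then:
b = 28/45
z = 4/9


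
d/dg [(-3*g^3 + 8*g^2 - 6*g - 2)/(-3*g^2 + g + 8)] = (9*g^4 - 6*g^3 - 82*g^2 + 116*g - 46)/(9*g^4 - 6*g^3 - 47*g^2 + 16*g + 64)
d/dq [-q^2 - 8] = -2*q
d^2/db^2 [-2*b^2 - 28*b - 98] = -4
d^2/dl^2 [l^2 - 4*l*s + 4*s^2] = 2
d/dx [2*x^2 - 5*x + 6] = 4*x - 5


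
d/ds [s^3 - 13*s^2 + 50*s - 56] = 3*s^2 - 26*s + 50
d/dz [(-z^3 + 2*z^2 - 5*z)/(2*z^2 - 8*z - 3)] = (-2*z^4 + 16*z^3 + 3*z^2 - 12*z + 15)/(4*z^4 - 32*z^3 + 52*z^2 + 48*z + 9)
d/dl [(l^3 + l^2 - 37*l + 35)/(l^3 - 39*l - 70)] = (-l^4 - 4*l^3 - 354*l^2 - 140*l + 3955)/(l^6 - 78*l^4 - 140*l^3 + 1521*l^2 + 5460*l + 4900)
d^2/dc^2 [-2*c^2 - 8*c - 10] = -4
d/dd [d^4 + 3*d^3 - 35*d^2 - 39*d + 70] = 4*d^3 + 9*d^2 - 70*d - 39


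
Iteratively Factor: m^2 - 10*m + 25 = (m - 5)*(m - 5)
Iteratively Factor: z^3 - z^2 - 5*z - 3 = (z + 1)*(z^2 - 2*z - 3) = (z - 3)*(z + 1)*(z + 1)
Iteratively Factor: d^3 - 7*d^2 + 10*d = (d - 2)*(d^2 - 5*d) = d*(d - 2)*(d - 5)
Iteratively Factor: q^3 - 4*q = (q - 2)*(q^2 + 2*q) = (q - 2)*(q + 2)*(q)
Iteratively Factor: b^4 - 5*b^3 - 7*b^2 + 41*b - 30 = (b + 3)*(b^3 - 8*b^2 + 17*b - 10) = (b - 5)*(b + 3)*(b^2 - 3*b + 2) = (b - 5)*(b - 2)*(b + 3)*(b - 1)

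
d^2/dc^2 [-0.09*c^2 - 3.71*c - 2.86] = -0.180000000000000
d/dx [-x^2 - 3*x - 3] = -2*x - 3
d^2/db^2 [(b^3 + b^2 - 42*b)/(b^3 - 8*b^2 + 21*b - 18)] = 18*(b^4 - 15*b^3 + 18*b^2 + 108*b - 192)/(b^7 - 18*b^6 + 138*b^5 - 584*b^4 + 1473*b^3 - 2214*b^2 + 1836*b - 648)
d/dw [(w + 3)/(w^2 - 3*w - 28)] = (w^2 - 3*w - (w + 3)*(2*w - 3) - 28)/(-w^2 + 3*w + 28)^2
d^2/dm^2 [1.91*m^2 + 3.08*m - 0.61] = 3.82000000000000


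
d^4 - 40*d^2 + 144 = (d - 6)*(d - 2)*(d + 2)*(d + 6)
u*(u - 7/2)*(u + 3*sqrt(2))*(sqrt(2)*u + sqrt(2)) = sqrt(2)*u^4 - 5*sqrt(2)*u^3/2 + 6*u^3 - 15*u^2 - 7*sqrt(2)*u^2/2 - 21*u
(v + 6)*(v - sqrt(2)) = v^2 - sqrt(2)*v + 6*v - 6*sqrt(2)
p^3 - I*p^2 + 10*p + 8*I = (p - 4*I)*(p + I)*(p + 2*I)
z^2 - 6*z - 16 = (z - 8)*(z + 2)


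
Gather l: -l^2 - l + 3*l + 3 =-l^2 + 2*l + 3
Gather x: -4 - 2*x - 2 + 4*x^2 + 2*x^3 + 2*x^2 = 2*x^3 + 6*x^2 - 2*x - 6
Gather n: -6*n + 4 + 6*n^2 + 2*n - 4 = 6*n^2 - 4*n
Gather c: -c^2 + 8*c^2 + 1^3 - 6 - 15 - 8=7*c^2 - 28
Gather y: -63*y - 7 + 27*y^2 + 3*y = 27*y^2 - 60*y - 7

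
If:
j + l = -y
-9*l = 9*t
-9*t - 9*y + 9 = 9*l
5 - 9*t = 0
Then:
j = -4/9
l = -5/9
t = 5/9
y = 1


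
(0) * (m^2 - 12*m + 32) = 0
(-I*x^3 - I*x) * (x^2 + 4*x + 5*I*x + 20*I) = -I*x^5 + 5*x^4 - 4*I*x^4 + 20*x^3 - I*x^3 + 5*x^2 - 4*I*x^2 + 20*x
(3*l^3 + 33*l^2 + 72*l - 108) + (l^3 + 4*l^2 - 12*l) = 4*l^3 + 37*l^2 + 60*l - 108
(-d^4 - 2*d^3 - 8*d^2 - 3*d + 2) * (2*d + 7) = -2*d^5 - 11*d^4 - 30*d^3 - 62*d^2 - 17*d + 14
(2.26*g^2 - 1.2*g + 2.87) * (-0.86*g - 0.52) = -1.9436*g^3 - 0.1432*g^2 - 1.8442*g - 1.4924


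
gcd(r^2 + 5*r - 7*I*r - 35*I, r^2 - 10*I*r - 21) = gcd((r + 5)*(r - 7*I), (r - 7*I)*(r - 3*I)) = r - 7*I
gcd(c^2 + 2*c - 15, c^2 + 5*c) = c + 5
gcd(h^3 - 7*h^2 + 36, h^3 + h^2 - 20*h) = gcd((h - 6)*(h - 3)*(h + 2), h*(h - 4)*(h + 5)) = 1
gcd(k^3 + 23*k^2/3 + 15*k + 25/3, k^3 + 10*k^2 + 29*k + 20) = k^2 + 6*k + 5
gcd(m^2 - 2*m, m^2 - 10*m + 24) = 1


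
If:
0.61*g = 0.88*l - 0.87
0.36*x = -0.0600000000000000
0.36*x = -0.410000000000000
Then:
No Solution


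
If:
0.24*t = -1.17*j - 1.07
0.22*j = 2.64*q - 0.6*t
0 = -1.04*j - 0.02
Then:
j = -0.02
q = -0.99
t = -4.36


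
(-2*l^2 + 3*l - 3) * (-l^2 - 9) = 2*l^4 - 3*l^3 + 21*l^2 - 27*l + 27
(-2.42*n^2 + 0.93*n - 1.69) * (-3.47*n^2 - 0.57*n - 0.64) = 8.3974*n^4 - 1.8477*n^3 + 6.883*n^2 + 0.3681*n + 1.0816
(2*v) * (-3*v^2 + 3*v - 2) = -6*v^3 + 6*v^2 - 4*v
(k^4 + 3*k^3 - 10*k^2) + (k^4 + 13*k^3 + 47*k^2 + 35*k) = 2*k^4 + 16*k^3 + 37*k^2 + 35*k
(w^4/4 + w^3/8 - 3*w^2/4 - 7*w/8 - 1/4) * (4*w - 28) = w^5 - 13*w^4/2 - 13*w^3/2 + 35*w^2/2 + 47*w/2 + 7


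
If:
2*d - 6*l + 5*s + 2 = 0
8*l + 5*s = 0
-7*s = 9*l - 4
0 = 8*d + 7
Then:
No Solution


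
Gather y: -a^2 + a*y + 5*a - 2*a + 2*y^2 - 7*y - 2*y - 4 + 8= -a^2 + 3*a + 2*y^2 + y*(a - 9) + 4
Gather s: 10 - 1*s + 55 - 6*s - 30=35 - 7*s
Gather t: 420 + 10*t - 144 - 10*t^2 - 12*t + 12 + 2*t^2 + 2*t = 288 - 8*t^2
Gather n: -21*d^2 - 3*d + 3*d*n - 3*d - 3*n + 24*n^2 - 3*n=-21*d^2 - 6*d + 24*n^2 + n*(3*d - 6)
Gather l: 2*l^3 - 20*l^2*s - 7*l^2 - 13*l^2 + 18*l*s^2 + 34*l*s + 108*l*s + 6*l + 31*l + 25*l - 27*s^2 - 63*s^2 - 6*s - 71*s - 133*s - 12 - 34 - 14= 2*l^3 + l^2*(-20*s - 20) + l*(18*s^2 + 142*s + 62) - 90*s^2 - 210*s - 60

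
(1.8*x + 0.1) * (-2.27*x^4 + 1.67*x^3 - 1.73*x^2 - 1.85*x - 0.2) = -4.086*x^5 + 2.779*x^4 - 2.947*x^3 - 3.503*x^2 - 0.545*x - 0.02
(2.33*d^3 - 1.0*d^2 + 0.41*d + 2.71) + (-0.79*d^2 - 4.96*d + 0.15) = 2.33*d^3 - 1.79*d^2 - 4.55*d + 2.86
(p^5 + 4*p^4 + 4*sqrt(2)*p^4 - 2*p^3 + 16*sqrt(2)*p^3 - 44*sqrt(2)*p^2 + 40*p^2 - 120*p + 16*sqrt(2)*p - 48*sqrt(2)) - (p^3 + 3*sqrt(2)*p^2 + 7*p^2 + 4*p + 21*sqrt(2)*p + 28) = p^5 + 4*p^4 + 4*sqrt(2)*p^4 - 3*p^3 + 16*sqrt(2)*p^3 - 47*sqrt(2)*p^2 + 33*p^2 - 124*p - 5*sqrt(2)*p - 48*sqrt(2) - 28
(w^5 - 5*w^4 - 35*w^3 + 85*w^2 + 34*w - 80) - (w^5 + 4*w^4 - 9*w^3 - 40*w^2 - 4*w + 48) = -9*w^4 - 26*w^3 + 125*w^2 + 38*w - 128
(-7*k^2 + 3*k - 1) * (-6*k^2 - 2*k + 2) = 42*k^4 - 4*k^3 - 14*k^2 + 8*k - 2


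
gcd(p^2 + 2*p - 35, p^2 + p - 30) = p - 5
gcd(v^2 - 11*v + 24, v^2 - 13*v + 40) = v - 8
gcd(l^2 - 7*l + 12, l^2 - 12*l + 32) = l - 4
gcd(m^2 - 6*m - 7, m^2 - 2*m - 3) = m + 1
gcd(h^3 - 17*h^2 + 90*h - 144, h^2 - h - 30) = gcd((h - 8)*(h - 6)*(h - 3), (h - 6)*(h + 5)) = h - 6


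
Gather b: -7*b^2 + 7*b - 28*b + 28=-7*b^2 - 21*b + 28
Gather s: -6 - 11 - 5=-22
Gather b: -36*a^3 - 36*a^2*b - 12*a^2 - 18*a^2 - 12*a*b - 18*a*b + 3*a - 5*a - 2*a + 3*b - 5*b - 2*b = -36*a^3 - 30*a^2 - 4*a + b*(-36*a^2 - 30*a - 4)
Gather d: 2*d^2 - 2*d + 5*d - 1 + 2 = 2*d^2 + 3*d + 1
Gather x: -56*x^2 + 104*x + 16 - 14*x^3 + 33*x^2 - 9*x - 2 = -14*x^3 - 23*x^2 + 95*x + 14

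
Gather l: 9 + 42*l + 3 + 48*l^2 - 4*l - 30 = 48*l^2 + 38*l - 18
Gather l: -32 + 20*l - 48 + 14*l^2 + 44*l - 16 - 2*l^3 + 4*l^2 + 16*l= -2*l^3 + 18*l^2 + 80*l - 96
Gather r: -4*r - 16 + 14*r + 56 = 10*r + 40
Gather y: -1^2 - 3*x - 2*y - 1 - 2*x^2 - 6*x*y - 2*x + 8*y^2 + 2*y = -2*x^2 - 6*x*y - 5*x + 8*y^2 - 2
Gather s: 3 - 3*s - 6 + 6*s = 3*s - 3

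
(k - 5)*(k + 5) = k^2 - 25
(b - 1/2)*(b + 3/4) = b^2 + b/4 - 3/8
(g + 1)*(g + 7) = g^2 + 8*g + 7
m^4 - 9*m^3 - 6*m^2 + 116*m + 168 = (m - 7)*(m - 6)*(m + 2)^2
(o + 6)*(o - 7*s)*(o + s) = o^3 - 6*o^2*s + 6*o^2 - 7*o*s^2 - 36*o*s - 42*s^2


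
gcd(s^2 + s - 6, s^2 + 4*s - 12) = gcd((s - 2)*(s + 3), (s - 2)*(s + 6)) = s - 2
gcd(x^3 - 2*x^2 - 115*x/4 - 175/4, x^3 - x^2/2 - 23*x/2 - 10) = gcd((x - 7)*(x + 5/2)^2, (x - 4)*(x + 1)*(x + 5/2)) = x + 5/2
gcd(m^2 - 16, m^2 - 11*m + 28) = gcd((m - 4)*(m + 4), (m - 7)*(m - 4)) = m - 4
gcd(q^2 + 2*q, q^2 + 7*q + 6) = 1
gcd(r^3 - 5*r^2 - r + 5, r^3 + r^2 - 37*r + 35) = r^2 - 6*r + 5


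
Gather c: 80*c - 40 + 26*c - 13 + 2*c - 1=108*c - 54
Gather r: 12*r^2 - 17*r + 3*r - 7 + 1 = 12*r^2 - 14*r - 6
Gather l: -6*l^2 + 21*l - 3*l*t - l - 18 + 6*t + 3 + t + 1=-6*l^2 + l*(20 - 3*t) + 7*t - 14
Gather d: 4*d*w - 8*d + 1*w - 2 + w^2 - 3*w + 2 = d*(4*w - 8) + w^2 - 2*w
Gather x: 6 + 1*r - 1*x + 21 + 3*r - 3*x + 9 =4*r - 4*x + 36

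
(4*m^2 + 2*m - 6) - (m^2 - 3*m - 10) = 3*m^2 + 5*m + 4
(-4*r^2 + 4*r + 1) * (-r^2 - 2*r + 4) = 4*r^4 + 4*r^3 - 25*r^2 + 14*r + 4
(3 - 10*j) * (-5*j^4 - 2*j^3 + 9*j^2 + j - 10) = 50*j^5 + 5*j^4 - 96*j^3 + 17*j^2 + 103*j - 30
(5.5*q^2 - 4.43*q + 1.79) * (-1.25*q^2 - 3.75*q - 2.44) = -6.875*q^4 - 15.0875*q^3 + 0.954999999999998*q^2 + 4.0967*q - 4.3676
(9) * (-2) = -18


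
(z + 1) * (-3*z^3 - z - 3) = -3*z^4 - 3*z^3 - z^2 - 4*z - 3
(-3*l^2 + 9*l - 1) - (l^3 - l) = -l^3 - 3*l^2 + 10*l - 1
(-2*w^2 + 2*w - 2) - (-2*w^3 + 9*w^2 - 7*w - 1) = 2*w^3 - 11*w^2 + 9*w - 1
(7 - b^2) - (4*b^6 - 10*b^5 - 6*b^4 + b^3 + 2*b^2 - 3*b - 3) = -4*b^6 + 10*b^5 + 6*b^4 - b^3 - 3*b^2 + 3*b + 10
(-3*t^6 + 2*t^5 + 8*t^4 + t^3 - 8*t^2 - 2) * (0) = 0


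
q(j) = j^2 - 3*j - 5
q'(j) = 2*j - 3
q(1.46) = -7.25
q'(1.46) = -0.08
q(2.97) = -5.09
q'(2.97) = 2.94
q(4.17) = -0.12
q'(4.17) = 5.34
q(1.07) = -7.07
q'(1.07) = -0.86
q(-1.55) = 2.05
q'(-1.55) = -6.10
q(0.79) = -6.75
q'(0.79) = -1.42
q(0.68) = -6.58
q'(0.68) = -1.64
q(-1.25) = 0.31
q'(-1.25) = -5.50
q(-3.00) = 13.00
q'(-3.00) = -9.00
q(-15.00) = 265.00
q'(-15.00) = -33.00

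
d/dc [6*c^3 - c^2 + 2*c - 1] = 18*c^2 - 2*c + 2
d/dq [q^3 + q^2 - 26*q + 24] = 3*q^2 + 2*q - 26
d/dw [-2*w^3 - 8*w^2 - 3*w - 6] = -6*w^2 - 16*w - 3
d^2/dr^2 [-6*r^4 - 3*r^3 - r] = 18*r*(-4*r - 1)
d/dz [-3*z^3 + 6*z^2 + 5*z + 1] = -9*z^2 + 12*z + 5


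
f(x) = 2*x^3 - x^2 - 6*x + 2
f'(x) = 6*x^2 - 2*x - 6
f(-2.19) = -10.66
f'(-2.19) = 27.16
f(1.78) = -0.57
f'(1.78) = 9.45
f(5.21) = 226.44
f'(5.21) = 146.44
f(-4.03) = -120.96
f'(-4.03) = 99.51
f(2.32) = 7.67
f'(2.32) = 21.65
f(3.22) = 39.08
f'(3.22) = 49.77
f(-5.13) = -263.55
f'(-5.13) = 162.16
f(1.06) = -3.10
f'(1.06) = -1.38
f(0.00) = 2.00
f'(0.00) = -6.00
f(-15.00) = -6883.00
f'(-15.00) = 1374.00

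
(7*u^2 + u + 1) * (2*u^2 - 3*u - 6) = 14*u^4 - 19*u^3 - 43*u^2 - 9*u - 6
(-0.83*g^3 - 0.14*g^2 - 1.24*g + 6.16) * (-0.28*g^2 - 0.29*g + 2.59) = 0.2324*g^5 + 0.2799*g^4 - 1.7619*g^3 - 1.7278*g^2 - 4.998*g + 15.9544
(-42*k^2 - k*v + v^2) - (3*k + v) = -42*k^2 - k*v - 3*k + v^2 - v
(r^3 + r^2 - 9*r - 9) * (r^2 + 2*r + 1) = r^5 + 3*r^4 - 6*r^3 - 26*r^2 - 27*r - 9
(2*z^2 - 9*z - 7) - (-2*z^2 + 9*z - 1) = 4*z^2 - 18*z - 6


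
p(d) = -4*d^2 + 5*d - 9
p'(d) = 5 - 8*d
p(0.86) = -7.66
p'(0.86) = -1.88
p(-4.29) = -104.07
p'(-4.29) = 39.32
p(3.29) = -35.85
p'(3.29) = -21.32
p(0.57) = -7.45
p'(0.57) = 0.44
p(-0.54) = -12.87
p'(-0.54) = 9.32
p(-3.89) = -88.98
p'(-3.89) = 36.12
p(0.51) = -7.49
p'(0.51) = 0.92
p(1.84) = -13.34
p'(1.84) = -9.72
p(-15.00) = -984.00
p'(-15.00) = 125.00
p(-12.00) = -645.00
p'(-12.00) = 101.00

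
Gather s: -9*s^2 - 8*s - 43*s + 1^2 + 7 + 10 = -9*s^2 - 51*s + 18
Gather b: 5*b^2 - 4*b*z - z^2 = 5*b^2 - 4*b*z - z^2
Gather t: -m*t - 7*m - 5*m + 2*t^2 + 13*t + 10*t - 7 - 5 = -12*m + 2*t^2 + t*(23 - m) - 12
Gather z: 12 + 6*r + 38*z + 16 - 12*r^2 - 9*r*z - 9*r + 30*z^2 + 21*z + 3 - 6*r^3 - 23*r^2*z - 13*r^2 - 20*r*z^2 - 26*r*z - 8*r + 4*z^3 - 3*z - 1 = -6*r^3 - 25*r^2 - 11*r + 4*z^3 + z^2*(30 - 20*r) + z*(-23*r^2 - 35*r + 56) + 30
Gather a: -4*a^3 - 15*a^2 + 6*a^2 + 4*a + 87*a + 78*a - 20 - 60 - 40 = -4*a^3 - 9*a^2 + 169*a - 120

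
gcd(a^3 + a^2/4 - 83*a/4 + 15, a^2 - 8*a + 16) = a - 4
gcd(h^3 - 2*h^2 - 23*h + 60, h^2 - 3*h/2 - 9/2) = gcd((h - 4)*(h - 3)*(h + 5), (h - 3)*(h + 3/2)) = h - 3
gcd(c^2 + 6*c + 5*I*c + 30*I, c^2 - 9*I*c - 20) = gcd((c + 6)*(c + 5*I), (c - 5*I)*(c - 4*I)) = 1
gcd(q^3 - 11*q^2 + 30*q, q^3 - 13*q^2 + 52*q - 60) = q^2 - 11*q + 30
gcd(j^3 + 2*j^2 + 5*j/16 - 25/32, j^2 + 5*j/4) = j + 5/4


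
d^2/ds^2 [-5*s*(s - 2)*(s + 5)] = -30*s - 30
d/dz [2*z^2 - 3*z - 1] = 4*z - 3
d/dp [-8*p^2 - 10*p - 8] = -16*p - 10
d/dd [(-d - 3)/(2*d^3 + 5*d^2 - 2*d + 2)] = (4*d^3 + 23*d^2 + 30*d - 8)/(4*d^6 + 20*d^5 + 17*d^4 - 12*d^3 + 24*d^2 - 8*d + 4)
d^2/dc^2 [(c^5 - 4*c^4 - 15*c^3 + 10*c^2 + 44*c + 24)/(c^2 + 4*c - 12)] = 2*(3*c^4 + 46*c^3 + 180*c^2 - 216*c - 528)/(c^3 + 18*c^2 + 108*c + 216)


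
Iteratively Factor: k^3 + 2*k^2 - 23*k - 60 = (k + 4)*(k^2 - 2*k - 15) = (k + 3)*(k + 4)*(k - 5)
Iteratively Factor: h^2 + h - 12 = (h - 3)*(h + 4)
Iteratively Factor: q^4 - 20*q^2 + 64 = (q + 4)*(q^3 - 4*q^2 - 4*q + 16) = (q - 2)*(q + 4)*(q^2 - 2*q - 8) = (q - 4)*(q - 2)*(q + 4)*(q + 2)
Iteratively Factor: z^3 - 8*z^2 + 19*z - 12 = (z - 3)*(z^2 - 5*z + 4) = (z - 3)*(z - 1)*(z - 4)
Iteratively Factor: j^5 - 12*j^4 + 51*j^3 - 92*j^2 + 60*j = (j - 2)*(j^4 - 10*j^3 + 31*j^2 - 30*j) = (j - 2)^2*(j^3 - 8*j^2 + 15*j) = j*(j - 2)^2*(j^2 - 8*j + 15) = j*(j - 3)*(j - 2)^2*(j - 5)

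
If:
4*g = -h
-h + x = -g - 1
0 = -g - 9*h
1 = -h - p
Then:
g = 0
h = 0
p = -1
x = -1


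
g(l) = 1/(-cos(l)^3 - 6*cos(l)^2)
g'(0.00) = 0.00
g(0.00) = -0.14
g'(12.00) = 0.28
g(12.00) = -0.21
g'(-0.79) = 0.64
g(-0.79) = -0.30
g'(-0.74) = 0.52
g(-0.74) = -0.27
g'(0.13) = -0.04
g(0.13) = -0.15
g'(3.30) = -0.06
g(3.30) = -0.20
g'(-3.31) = 0.06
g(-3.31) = -0.21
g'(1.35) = -30.40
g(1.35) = -3.35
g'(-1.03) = 2.01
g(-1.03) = -0.58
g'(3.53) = -0.17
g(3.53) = -0.23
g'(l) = (-3*sin(l)*cos(l)^2 - 12*sin(l)*cos(l))/(-cos(l)^3 - 6*cos(l)^2)^2 = -3*(cos(l) + 4)*sin(l)/((cos(l) + 6)^2*cos(l)^3)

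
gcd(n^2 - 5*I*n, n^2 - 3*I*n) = n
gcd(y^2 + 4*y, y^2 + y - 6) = 1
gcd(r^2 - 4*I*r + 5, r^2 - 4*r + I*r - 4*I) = r + I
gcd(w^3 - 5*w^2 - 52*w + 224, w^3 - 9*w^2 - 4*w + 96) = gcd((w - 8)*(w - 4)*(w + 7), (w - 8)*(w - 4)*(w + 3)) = w^2 - 12*w + 32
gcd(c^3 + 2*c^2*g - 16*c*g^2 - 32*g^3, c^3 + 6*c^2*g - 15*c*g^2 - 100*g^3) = c - 4*g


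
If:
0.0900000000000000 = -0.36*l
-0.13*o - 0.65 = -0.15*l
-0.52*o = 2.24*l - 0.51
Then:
No Solution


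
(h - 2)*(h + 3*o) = h^2 + 3*h*o - 2*h - 6*o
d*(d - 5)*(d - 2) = d^3 - 7*d^2 + 10*d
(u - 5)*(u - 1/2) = u^2 - 11*u/2 + 5/2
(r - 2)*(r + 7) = r^2 + 5*r - 14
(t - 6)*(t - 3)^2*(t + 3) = t^4 - 9*t^3 + 9*t^2 + 81*t - 162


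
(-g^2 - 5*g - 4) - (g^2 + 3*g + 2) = -2*g^2 - 8*g - 6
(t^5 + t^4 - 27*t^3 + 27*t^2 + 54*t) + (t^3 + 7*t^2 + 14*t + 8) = t^5 + t^4 - 26*t^3 + 34*t^2 + 68*t + 8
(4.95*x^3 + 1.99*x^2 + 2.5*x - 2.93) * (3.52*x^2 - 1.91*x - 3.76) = 17.424*x^5 - 2.4497*x^4 - 13.6129*x^3 - 22.571*x^2 - 3.8037*x + 11.0168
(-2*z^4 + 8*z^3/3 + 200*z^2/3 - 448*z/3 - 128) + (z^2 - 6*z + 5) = -2*z^4 + 8*z^3/3 + 203*z^2/3 - 466*z/3 - 123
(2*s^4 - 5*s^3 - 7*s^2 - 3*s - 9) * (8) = 16*s^4 - 40*s^3 - 56*s^2 - 24*s - 72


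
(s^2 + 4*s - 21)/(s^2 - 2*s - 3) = (s + 7)/(s + 1)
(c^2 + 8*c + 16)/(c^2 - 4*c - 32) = (c + 4)/(c - 8)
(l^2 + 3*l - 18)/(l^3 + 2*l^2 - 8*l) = (l^2 + 3*l - 18)/(l*(l^2 + 2*l - 8))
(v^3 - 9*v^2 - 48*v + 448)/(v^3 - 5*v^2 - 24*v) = (v^2 - v - 56)/(v*(v + 3))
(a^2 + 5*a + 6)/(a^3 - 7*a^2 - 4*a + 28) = (a + 3)/(a^2 - 9*a + 14)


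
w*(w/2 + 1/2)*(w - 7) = w^3/2 - 3*w^2 - 7*w/2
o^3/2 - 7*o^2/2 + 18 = (o/2 + 1)*(o - 6)*(o - 3)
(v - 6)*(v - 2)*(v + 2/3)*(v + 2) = v^4 - 16*v^3/3 - 8*v^2 + 64*v/3 + 16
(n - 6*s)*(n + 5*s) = n^2 - n*s - 30*s^2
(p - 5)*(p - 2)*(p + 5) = p^3 - 2*p^2 - 25*p + 50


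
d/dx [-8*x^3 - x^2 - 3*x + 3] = -24*x^2 - 2*x - 3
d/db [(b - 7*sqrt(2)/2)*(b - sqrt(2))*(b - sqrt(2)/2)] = 3*b^2 - 10*sqrt(2)*b + 23/2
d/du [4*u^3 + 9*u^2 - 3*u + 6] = 12*u^2 + 18*u - 3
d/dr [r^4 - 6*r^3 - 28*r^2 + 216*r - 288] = 4*r^3 - 18*r^2 - 56*r + 216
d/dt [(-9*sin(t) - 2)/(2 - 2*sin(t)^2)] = (-4*sin(t) + 9*cos(t)^2 - 18)/(2*cos(t)^3)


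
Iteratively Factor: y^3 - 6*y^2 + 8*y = (y)*(y^2 - 6*y + 8) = y*(y - 2)*(y - 4)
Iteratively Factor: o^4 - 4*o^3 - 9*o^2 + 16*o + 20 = (o - 2)*(o^3 - 2*o^2 - 13*o - 10) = (o - 2)*(o + 1)*(o^2 - 3*o - 10) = (o - 5)*(o - 2)*(o + 1)*(o + 2)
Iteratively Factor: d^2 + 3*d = (d + 3)*(d)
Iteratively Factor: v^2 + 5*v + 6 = (v + 2)*(v + 3)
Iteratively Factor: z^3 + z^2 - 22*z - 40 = (z - 5)*(z^2 + 6*z + 8) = (z - 5)*(z + 2)*(z + 4)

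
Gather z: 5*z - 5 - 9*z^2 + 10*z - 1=-9*z^2 + 15*z - 6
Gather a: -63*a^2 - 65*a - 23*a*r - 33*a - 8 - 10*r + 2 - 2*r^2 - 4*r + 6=-63*a^2 + a*(-23*r - 98) - 2*r^2 - 14*r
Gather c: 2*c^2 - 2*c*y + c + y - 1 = 2*c^2 + c*(1 - 2*y) + y - 1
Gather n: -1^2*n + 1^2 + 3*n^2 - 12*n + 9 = 3*n^2 - 13*n + 10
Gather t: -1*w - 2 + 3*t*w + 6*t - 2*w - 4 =t*(3*w + 6) - 3*w - 6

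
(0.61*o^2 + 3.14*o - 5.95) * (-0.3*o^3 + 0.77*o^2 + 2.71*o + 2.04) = -0.183*o^5 - 0.4723*o^4 + 5.8559*o^3 + 5.1723*o^2 - 9.7189*o - 12.138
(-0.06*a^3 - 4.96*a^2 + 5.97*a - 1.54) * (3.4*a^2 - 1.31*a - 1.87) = -0.204*a^5 - 16.7854*a^4 + 26.9078*a^3 - 3.7815*a^2 - 9.1465*a + 2.8798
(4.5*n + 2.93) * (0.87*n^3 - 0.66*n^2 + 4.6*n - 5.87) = 3.915*n^4 - 0.4209*n^3 + 18.7662*n^2 - 12.937*n - 17.1991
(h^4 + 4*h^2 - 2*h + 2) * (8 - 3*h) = -3*h^5 + 8*h^4 - 12*h^3 + 38*h^2 - 22*h + 16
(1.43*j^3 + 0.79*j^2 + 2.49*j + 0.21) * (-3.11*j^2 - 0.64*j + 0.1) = -4.4473*j^5 - 3.3721*j^4 - 8.1065*j^3 - 2.1677*j^2 + 0.1146*j + 0.021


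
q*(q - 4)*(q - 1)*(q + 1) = q^4 - 4*q^3 - q^2 + 4*q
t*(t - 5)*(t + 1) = t^3 - 4*t^2 - 5*t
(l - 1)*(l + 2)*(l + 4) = l^3 + 5*l^2 + 2*l - 8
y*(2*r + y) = 2*r*y + y^2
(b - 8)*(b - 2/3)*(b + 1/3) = b^3 - 25*b^2/3 + 22*b/9 + 16/9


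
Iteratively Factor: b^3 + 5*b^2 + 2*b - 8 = (b - 1)*(b^2 + 6*b + 8) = (b - 1)*(b + 2)*(b + 4)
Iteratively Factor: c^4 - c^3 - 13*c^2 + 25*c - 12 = (c + 4)*(c^3 - 5*c^2 + 7*c - 3) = (c - 1)*(c + 4)*(c^2 - 4*c + 3) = (c - 1)^2*(c + 4)*(c - 3)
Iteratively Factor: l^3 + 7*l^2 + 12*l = (l + 4)*(l^2 + 3*l) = l*(l + 4)*(l + 3)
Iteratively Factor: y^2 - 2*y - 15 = (y + 3)*(y - 5)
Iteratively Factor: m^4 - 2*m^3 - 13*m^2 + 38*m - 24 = (m - 2)*(m^3 - 13*m + 12) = (m - 2)*(m - 1)*(m^2 + m - 12) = (m - 2)*(m - 1)*(m + 4)*(m - 3)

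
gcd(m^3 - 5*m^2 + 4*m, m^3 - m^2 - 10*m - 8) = m - 4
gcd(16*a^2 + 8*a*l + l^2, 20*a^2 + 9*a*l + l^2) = 4*a + l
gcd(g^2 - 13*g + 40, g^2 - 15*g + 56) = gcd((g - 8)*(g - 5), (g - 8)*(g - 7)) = g - 8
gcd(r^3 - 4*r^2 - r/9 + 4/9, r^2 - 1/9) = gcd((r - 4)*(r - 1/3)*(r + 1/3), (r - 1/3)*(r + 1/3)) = r^2 - 1/9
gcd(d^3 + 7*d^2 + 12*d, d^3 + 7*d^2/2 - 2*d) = d^2 + 4*d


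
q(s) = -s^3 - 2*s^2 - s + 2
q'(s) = -3*s^2 - 4*s - 1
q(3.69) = -79.17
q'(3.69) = -56.61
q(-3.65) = 27.63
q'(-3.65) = -26.37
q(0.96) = -1.69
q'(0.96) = -7.60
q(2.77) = -37.37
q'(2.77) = -35.10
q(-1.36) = 2.18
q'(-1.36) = -1.11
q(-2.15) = 4.84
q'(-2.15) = -6.27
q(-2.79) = 10.94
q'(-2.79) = -13.19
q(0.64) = 0.28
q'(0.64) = -4.79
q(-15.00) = 2942.00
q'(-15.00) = -616.00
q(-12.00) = 1454.00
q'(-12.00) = -385.00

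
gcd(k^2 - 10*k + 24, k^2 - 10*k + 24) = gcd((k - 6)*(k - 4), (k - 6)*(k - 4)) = k^2 - 10*k + 24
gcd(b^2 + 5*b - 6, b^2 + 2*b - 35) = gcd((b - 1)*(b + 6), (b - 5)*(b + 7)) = 1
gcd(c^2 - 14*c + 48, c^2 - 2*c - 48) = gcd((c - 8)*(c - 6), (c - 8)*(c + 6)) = c - 8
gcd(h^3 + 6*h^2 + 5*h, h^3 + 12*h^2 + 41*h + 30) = h^2 + 6*h + 5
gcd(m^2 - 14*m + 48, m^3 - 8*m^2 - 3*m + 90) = m - 6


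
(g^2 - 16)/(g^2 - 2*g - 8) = (g + 4)/(g + 2)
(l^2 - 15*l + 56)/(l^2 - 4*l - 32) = (l - 7)/(l + 4)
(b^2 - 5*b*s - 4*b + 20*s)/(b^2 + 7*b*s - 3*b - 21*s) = (b^2 - 5*b*s - 4*b + 20*s)/(b^2 + 7*b*s - 3*b - 21*s)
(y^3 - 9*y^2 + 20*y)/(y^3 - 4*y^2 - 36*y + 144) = y*(y - 5)/(y^2 - 36)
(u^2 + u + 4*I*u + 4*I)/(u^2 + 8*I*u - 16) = (u + 1)/(u + 4*I)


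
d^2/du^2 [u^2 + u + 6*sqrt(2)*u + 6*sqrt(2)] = 2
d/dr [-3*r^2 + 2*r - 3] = 2 - 6*r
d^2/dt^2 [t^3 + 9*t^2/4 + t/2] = 6*t + 9/2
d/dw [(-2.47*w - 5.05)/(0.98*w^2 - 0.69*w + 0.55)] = (2.4206*w^2 + 9.898*w - 4.843)/(0.9604*w^4 - 1.3524*w^3 + 1.5541*w^2 - 0.759*w + 0.3025)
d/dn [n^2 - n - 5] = 2*n - 1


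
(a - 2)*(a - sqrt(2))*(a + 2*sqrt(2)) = a^3 - 2*a^2 + sqrt(2)*a^2 - 4*a - 2*sqrt(2)*a + 8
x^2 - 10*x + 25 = (x - 5)^2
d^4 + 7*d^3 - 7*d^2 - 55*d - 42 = (d - 3)*(d + 1)*(d + 2)*(d + 7)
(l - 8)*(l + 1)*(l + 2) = l^3 - 5*l^2 - 22*l - 16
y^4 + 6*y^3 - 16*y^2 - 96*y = y*(y - 4)*(y + 4)*(y + 6)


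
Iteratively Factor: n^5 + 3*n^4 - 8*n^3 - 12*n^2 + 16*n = (n - 2)*(n^4 + 5*n^3 + 2*n^2 - 8*n) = (n - 2)*(n - 1)*(n^3 + 6*n^2 + 8*n) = (n - 2)*(n - 1)*(n + 2)*(n^2 + 4*n) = n*(n - 2)*(n - 1)*(n + 2)*(n + 4)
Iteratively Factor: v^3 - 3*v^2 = (v)*(v^2 - 3*v) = v*(v - 3)*(v)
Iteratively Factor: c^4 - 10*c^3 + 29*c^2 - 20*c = (c - 1)*(c^3 - 9*c^2 + 20*c) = (c - 5)*(c - 1)*(c^2 - 4*c) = (c - 5)*(c - 4)*(c - 1)*(c)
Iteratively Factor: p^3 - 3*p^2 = (p)*(p^2 - 3*p) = p*(p - 3)*(p)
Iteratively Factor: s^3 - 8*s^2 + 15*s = (s - 3)*(s^2 - 5*s) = s*(s - 3)*(s - 5)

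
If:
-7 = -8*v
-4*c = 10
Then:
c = -5/2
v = 7/8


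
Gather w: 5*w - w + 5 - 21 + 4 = 4*w - 12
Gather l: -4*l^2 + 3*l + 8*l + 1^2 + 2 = -4*l^2 + 11*l + 3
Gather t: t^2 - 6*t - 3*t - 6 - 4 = t^2 - 9*t - 10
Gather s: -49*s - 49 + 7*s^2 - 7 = 7*s^2 - 49*s - 56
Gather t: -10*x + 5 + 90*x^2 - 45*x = 90*x^2 - 55*x + 5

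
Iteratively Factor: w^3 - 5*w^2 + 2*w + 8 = (w - 2)*(w^2 - 3*w - 4) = (w - 4)*(w - 2)*(w + 1)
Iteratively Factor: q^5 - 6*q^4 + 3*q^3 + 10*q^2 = (q - 5)*(q^4 - q^3 - 2*q^2) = (q - 5)*(q - 2)*(q^3 + q^2) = q*(q - 5)*(q - 2)*(q^2 + q) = q*(q - 5)*(q - 2)*(q + 1)*(q)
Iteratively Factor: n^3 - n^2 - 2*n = (n + 1)*(n^2 - 2*n) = n*(n + 1)*(n - 2)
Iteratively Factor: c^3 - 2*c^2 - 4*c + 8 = (c - 2)*(c^2 - 4) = (c - 2)^2*(c + 2)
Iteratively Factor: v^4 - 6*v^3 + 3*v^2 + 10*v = (v - 5)*(v^3 - v^2 - 2*v) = v*(v - 5)*(v^2 - v - 2) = v*(v - 5)*(v - 2)*(v + 1)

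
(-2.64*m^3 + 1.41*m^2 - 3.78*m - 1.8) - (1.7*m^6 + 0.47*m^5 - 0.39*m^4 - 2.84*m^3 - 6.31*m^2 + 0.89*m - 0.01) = -1.7*m^6 - 0.47*m^5 + 0.39*m^4 + 0.2*m^3 + 7.72*m^2 - 4.67*m - 1.79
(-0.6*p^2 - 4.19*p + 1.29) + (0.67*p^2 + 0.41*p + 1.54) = 0.0700000000000001*p^2 - 3.78*p + 2.83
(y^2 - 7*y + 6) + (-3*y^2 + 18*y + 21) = -2*y^2 + 11*y + 27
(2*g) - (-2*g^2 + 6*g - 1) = 2*g^2 - 4*g + 1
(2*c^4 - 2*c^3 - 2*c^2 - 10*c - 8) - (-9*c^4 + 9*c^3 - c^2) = 11*c^4 - 11*c^3 - c^2 - 10*c - 8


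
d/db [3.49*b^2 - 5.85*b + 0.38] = 6.98*b - 5.85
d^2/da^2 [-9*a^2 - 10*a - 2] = -18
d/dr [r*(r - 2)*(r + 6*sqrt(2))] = 3*r^2 - 4*r + 12*sqrt(2)*r - 12*sqrt(2)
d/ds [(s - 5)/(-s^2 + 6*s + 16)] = (-s^2 + 6*s + 2*(s - 5)*(s - 3) + 16)/(-s^2 + 6*s + 16)^2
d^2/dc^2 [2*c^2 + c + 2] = 4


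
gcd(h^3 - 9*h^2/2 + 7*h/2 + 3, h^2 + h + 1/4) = h + 1/2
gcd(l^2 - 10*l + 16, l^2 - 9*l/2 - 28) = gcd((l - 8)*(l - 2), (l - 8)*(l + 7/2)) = l - 8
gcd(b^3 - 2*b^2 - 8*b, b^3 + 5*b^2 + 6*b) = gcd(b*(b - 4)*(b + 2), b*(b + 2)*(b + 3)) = b^2 + 2*b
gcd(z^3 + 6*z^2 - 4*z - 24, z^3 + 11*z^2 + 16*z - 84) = z^2 + 4*z - 12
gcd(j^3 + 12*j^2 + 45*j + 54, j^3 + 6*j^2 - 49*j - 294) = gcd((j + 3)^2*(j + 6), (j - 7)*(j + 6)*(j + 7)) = j + 6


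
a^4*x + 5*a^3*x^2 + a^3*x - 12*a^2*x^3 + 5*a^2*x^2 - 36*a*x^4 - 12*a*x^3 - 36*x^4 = (a - 3*x)*(a + 2*x)*(a + 6*x)*(a*x + x)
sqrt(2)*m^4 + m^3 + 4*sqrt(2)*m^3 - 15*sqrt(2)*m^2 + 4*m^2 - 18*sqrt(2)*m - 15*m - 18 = (m - 3)*(m + 6)*(m + sqrt(2)/2)*(sqrt(2)*m + sqrt(2))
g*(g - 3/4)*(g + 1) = g^3 + g^2/4 - 3*g/4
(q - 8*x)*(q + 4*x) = q^2 - 4*q*x - 32*x^2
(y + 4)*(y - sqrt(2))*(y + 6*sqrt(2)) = y^3 + 4*y^2 + 5*sqrt(2)*y^2 - 12*y + 20*sqrt(2)*y - 48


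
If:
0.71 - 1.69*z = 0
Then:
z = 0.42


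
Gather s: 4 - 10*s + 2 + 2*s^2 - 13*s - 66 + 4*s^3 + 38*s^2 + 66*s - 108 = 4*s^3 + 40*s^2 + 43*s - 168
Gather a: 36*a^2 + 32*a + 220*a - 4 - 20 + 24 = 36*a^2 + 252*a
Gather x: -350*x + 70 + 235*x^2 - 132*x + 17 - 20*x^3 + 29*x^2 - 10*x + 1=-20*x^3 + 264*x^2 - 492*x + 88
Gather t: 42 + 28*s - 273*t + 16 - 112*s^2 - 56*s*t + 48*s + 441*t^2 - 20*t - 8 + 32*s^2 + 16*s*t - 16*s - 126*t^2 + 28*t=-80*s^2 + 60*s + 315*t^2 + t*(-40*s - 265) + 50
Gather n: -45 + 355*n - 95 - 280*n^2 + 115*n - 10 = -280*n^2 + 470*n - 150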